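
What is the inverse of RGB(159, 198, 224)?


Invert: (255-R, 255-G, 255-B)
R: 255-159 = 96
G: 255-198 = 57
B: 255-224 = 31
= RGB(96, 57, 31)


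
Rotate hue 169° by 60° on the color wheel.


New hue = (H + rotation) mod 360
New hue = (169 + 60) mod 360
= 229 mod 360
= 229°


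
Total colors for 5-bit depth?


Colors = 2^bits = 2^5
= 32 colors


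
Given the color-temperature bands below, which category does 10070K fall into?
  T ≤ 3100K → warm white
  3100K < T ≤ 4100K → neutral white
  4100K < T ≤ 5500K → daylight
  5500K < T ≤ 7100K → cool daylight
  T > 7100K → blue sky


Temperature: 10070K
10070K > 7100K → blue sky
Classification: blue sky


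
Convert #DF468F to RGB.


DF → 223 (R)
46 → 70 (G)
8F → 143 (B)
= RGB(223, 70, 143)


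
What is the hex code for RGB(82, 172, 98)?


R = 82 → 52 (hex)
G = 172 → AC (hex)
B = 98 → 62 (hex)
Hex = #52AC62


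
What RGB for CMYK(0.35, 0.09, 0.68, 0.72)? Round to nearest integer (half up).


R = 255 × (1-C) × (1-K) = 255 × 0.65 × 0.28 = 46.41 → 46
G = 255 × (1-M) × (1-K) = 255 × 0.91 × 0.28 = 64.974 → 65
B = 255 × (1-Y) × (1-K) = 255 × 0.32 × 0.28 = 22.848 → 23
= RGB(46, 65, 23)


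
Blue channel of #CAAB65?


Color: #CAAB65
R = CA = 202
G = AB = 171
B = 65 = 101
Blue = 101


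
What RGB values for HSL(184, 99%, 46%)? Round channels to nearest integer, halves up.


H=184°, S=0.99, L=0.46
C = (1-|2L-1|)×S = (1-|-0.08|)×0.99 = 0.9108
H' = H/60 = 184/60 ≈ 3.0667; X = C×(1-|H' mod 2 - 1|) = 0.85008
m = L - C/2 = 0.46 - 0.4554 = 0.0046
Sector ⌊H'⌋ = 3 → (R',G',B') = (0.0, 0.85008, 0.9108)
RGB = ((R'+m)×255, (G'+m)×255, (B'+m)×255) = (1.173, 217.9434, 233.427)
Round half up → RGB(1, 218, 233)


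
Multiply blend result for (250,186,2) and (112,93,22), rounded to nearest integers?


Multiply: C = A×B/255, rounded to nearest integer
R: 250×112/255 = 28000/255 ≈ 109.804 → 110
G: 186×93/255 = 17298/255 ≈ 67.835 → 68
B: 2×22/255 = 44/255 ≈ 0.173 → 0
= RGB(110, 68, 0)


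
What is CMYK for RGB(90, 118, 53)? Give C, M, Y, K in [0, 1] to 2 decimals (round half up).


R'=90/255≈0.3529, G'=118/255≈0.4627, B'=53/255≈0.2078
K = 1 - max(R',G',B') = 1 - 118/255 = 137/255 = 0.53725… → 0.54
(1-R'-K)/(1-K) simplifies to (max-R)/max with max = 118:
C = (118-90)/118 = 28/118 = 0.23728… → 0.24
M = (118-118)/118 = 0/118 = 0 → 0.00
Y = (118-53)/118 = 65/118 = 0.55084… → 0.55
= CMYK(0.24, 0.00, 0.55, 0.54)


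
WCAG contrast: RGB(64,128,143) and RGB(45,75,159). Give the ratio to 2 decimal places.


Linearize each sRGB channel c=v/255: c/12.92 if c ≤ 0.04045 else ((c+0.055)/1.055)^2.4
L = 0.2126×R_lin + 0.7152×G_lin + 0.0722×B_lin
Color 1 (64,128,143):
  R=64: 64/255≈0.2510 > 0.04045 → ((0.2510+0.055)/1.055)^2.4 ≈ 0.05127
  G=128: 128/255≈0.5020 > 0.04045 → ((0.5020+0.055)/1.055)^2.4 ≈ 0.21586
  B=143: 143/255≈0.5608 > 0.04045 → ((0.5608+0.055)/1.055)^2.4 ≈ 0.27468
  L1 = 0.2126×0.05127 + 0.7152×0.21586 + 0.0722×0.27468 ≈ 0.18512
Color 2 (45,75,159):
  R=45: 45/255≈0.1765 > 0.04045 → ((0.1765+0.055)/1.055)^2.4 ≈ 0.02624
  G=75: 75/255≈0.2941 > 0.04045 → ((0.2941+0.055)/1.055)^2.4 ≈ 0.07036
  B=159: 159/255≈0.6235 > 0.04045 → ((0.6235+0.055)/1.055)^2.4 ≈ 0.34670
  L2 = 0.2126×0.02624 + 0.7152×0.07036 + 0.0722×0.34670 ≈ 0.08093
Lighter = 0.18512, Darker = 0.08093
Ratio = (L_lighter + 0.05) / (L_darker + 0.05)
Ratio = (0.18512 + 0.05) / (0.08093 + 0.05) = 0.23512 / 0.13093 ≈ 1.7957
Ratio ≈ 1.80:1


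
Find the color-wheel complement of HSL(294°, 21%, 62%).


Complement = opposite side of color wheel = hue + 180°
H' = (294 + 180) mod 360 = 114°
S and L unchanged.
= HSL(114°, 21%, 62%)


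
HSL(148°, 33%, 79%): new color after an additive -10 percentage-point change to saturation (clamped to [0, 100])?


Original S = 33%
Adjustment = -10 percentage points
New S = 33 + (-10) = 23
Clamp to [0, 100] → 23
= HSL(148°, 23%, 79%)


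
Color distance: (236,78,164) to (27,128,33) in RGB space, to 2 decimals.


d = √[(R₁-R₂)² + (G₁-G₂)² + (B₁-B₂)²]
d = √[(236-27)² + (78-128)² + (164-33)²]
d = √[43681 + 2500 + 17161]
d = √63342
d ≈ 251.68


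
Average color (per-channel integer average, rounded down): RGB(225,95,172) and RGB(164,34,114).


Midpoint: each channel = ⌊(C₁+C₂)/2⌋
R: ⌊(225+164)/2⌋ = 194
G: ⌊(95+34)/2⌋ = 64
B: ⌊(172+114)/2⌋ = 143
= RGB(194, 64, 143)


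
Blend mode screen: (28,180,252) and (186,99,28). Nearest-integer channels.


Screen: C = 255 - (255-A)×(255-B)/255, rounded to nearest integer
R: 255 - (255-28)×(255-186)/255 = 255 - 15663/255 ≈ 255 - 61.424 = 193.576 → 194
G: 255 - (255-180)×(255-99)/255 = 255 - 11700/255 ≈ 255 - 45.882 = 209.118 → 209
B: 255 - (255-252)×(255-28)/255 = 255 - 681/255 ≈ 255 - 2.671 = 252.329 → 252
= RGB(194, 209, 252)


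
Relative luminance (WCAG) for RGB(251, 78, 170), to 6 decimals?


Linearize each channel (sRGB transfer function): c = v/255; c_lin = c/12.92 if c ≤ 0.04045, else ((c+0.055)/1.055)^2.4
  R: 251/255 ≈ 0.984314 > 0.04045 → ((0.984314+0.055)/1.055)^2.4 ≈ 0.964686
  G: 78/255 ≈ 0.305882 > 0.04045 → ((0.305882+0.055)/1.055)^2.4 ≈ 0.076185
  B: 170/255 ≈ 0.666667 > 0.04045 → ((0.666667+0.055)/1.055)^2.4 ≈ 0.401978
R_lin = 0.964686, G_lin = 0.076185, B_lin = 0.401978
L = 0.2126×R + 0.7152×G + 0.0722×B
L = 0.2126×0.964686 + 0.7152×0.076185 + 0.0722×0.401978
L ≈ 0.288603


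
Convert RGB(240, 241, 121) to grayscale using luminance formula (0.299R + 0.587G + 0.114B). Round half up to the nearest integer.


Gray = 0.299×R + 0.587×G + 0.114×B
Gray = 0.299×240 + 0.587×241 + 0.114×121
Gray = 71.760 + 141.467 + 13.794
Gray = 227.021 → round half up → 227
Gray = 227


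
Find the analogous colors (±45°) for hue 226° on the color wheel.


Base hue: 226°
Left analog: (226 - 45) mod 360 = 181°
Right analog: (226 + 45) mod 360 = 271°
Analogous hues = 181° and 271°


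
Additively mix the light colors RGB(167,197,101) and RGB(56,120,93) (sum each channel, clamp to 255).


Additive: each channel = min(255, C₁+C₂)
R: 167+56 = 223 → 223
G: 197+120 = 317 → 255
B: 101+93 = 194 → 194
= RGB(223, 255, 194)


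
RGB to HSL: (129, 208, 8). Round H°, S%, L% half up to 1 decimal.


Normalize: R'=129/255≈0.5059, G'=208/255≈0.8157, B'=8/255≈0.0314
Max=208/255, Min=8/255, Δ=Max-Min=200/255
L = (Max+Min)/2 = (208+8)/510 = 216/510 = 0.42352… → L = 42.4%
L ≤ 0.5 → S = Δ/(Max+Min) = 200/(208+8) = 200/216 = 0.92592… → S = 92.6%
(the 1/255 factors cancel in S and H, so raw channel differences can be used)
Max is G' → H = 60 × ((B-R)/Δ + 2) = 60 × ((8-129)/200 + 2)
  -121/200 + 2 = -0.605 + 2 = 1.395
  H = 60 × 1.395 = 83.7° → H = 83.7°
= HSL(83.7°, 92.6%, 42.4%)


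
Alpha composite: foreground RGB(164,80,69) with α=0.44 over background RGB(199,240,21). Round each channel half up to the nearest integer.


C = α×F + (1-α)×B, with 1-α = 0.56
R: 0.44×164 + 0.56×199 = 72.16 + 111.44 = 183.60 → 184
G: 0.44×80 + 0.56×240 = 35.20 + 134.40 = 169.60 → 170
B: 0.44×69 + 0.56×21 = 30.36 + 11.76 = 42.12 → 42
= RGB(184, 170, 42)


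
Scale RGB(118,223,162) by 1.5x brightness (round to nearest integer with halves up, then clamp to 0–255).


Multiply each channel by 1.5, round half up, clamp to [0, 255]
R: 118×1.5 = 177
G: 223×1.5 = 334.5 → round → 335 → clamp → 255
B: 162×1.5 = 243
= RGB(177, 255, 243)


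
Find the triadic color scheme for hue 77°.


Triadic: equally spaced at 120° intervals
H1 = 77°
H2 = (77 + 120) mod 360 = 197°
H3 = (77 + 240) mod 360 = 317°
Triadic = 77°, 197°, 317°


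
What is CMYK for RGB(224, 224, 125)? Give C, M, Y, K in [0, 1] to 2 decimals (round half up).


R'=224/255≈0.8784, G'=224/255≈0.8784, B'=125/255≈0.4902
K = 1 - max(R',G',B') = 1 - 224/255 = 31/255 = 0.12156… → 0.12
(1-R'-K)/(1-K) simplifies to (max-R)/max with max = 224:
C = (224-224)/224 = 0/224 = 0 → 0.00
M = (224-224)/224 = 0/224 = 0 → 0.00
Y = (224-125)/224 = 99/224 = 0.44196… → 0.44
= CMYK(0.00, 0.00, 0.44, 0.12)


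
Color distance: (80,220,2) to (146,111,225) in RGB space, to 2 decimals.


d = √[(R₁-R₂)² + (G₁-G₂)² + (B₁-B₂)²]
d = √[(80-146)² + (220-111)² + (2-225)²]
d = √[4356 + 11881 + 49729]
d = √65966
d ≈ 256.84


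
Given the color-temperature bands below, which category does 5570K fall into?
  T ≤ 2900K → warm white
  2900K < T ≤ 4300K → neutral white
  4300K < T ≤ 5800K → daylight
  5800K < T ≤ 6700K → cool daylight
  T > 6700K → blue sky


Temperature: 5570K
4300K < 5570K ≤ 5800K → daylight
Classification: daylight


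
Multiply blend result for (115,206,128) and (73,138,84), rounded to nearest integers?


Multiply: C = A×B/255, rounded to nearest integer
R: 115×73/255 = 8395/255 ≈ 32.922 → 33
G: 206×138/255 = 28428/255 ≈ 111.482 → 111
B: 128×84/255 = 10752/255 ≈ 42.165 → 42
= RGB(33, 111, 42)


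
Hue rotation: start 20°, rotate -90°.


New hue = (H + rotation) mod 360
New hue = (20 -90) mod 360
= -70 mod 360
= 290°


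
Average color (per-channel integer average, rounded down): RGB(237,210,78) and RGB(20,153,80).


Midpoint: each channel = ⌊(C₁+C₂)/2⌋
R: ⌊(237+20)/2⌋ = 128
G: ⌊(210+153)/2⌋ = 181
B: ⌊(78+80)/2⌋ = 79
= RGB(128, 181, 79)


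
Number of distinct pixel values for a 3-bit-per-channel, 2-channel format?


Total bits = 3 bits/channel × 2 channels = 6 bits
Distinct pixel values = 2^6
= 64 pixel values


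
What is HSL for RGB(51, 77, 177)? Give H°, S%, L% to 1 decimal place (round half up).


Normalize: R'=51/255≈0.2000, G'=77/255≈0.3020, B'=177/255≈0.6941
Max=177/255, Min=51/255, Δ=Max-Min=126/255
L = (Max+Min)/2 = (177+51)/510 = 228/510 = 0.44705… → L = 44.7%
L ≤ 0.5 → S = Δ/(Max+Min) = 126/(177+51) = 126/228 = 0.55263… → S = 55.3%
(the 1/255 factors cancel in S and H, so raw channel differences can be used)
Max is B' → H = 60 × ((R-G)/Δ + 4) = 60 × ((51-77)/126 + 4)
  -26/126 + 4 = -0.2063… + 4 = 3.7936…
  H = 60 × 3.7936… = 227.619…° → H = 227.6°
= HSL(227.6°, 55.3%, 44.7%)


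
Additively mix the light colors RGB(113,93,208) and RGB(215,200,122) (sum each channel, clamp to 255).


Additive: each channel = min(255, C₁+C₂)
R: 113+215 = 328 → 255
G: 93+200 = 293 → 255
B: 208+122 = 330 → 255
= RGB(255, 255, 255)


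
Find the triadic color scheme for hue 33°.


Triadic: equally spaced at 120° intervals
H1 = 33°
H2 = (33 + 120) mod 360 = 153°
H3 = (33 + 240) mod 360 = 273°
Triadic = 33°, 153°, 273°


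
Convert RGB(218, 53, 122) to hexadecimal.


R = 218 → DA (hex)
G = 53 → 35 (hex)
B = 122 → 7A (hex)
Hex = #DA357A


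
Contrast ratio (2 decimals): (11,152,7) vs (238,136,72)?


Linearize each sRGB channel c=v/255: c/12.92 if c ≤ 0.04045 else ((c+0.055)/1.055)^2.4
L = 0.2126×R_lin + 0.7152×G_lin + 0.0722×B_lin
Color 1 (11,152,7):
  R=11: 11/255≈0.0431 > 0.04045 → ((0.0431+0.055)/1.055)^2.4 ≈ 0.00335
  G=152: 152/255≈0.5961 > 0.04045 → ((0.5961+0.055)/1.055)^2.4 ≈ 0.31399
  B=7: 7/255≈0.0275 ≤ 0.04045 → 0.0275/12.92 ≈ 0.00212
  L1 = 0.2126×0.00335 + 0.7152×0.31399 + 0.0722×0.00212 ≈ 0.22543
Color 2 (238,136,72):
  R=238: 238/255≈0.9333 > 0.04045 → ((0.9333+0.055)/1.055)^2.4 ≈ 0.85499
  G=136: 136/255≈0.5333 > 0.04045 → ((0.5333+0.055)/1.055)^2.4 ≈ 0.24620
  B=72: 72/255≈0.2824 > 0.04045 → ((0.2824+0.055)/1.055)^2.4 ≈ 0.06480
  L2 = 0.2126×0.85499 + 0.7152×0.24620 + 0.0722×0.06480 ≈ 0.36253
Lighter = 0.36253, Darker = 0.22543
Ratio = (L_lighter + 0.05) / (L_darker + 0.05)
Ratio = (0.36253 + 0.05) / (0.22543 + 0.05) = 0.41253 / 0.27543 ≈ 1.4978
Ratio ≈ 1.50:1


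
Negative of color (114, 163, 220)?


Invert: (255-R, 255-G, 255-B)
R: 255-114 = 141
G: 255-163 = 92
B: 255-220 = 35
= RGB(141, 92, 35)


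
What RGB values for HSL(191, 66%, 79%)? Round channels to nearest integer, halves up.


H=191°, S=0.66, L=0.79
C = (1-|2L-1|)×S = (1-|0.58|)×0.66 = 0.2772
H' = H/60 = 191/60 ≈ 3.1833; X = C×(1-|H' mod 2 - 1|) = 0.22638
m = L - C/2 = 0.79 - 0.1386 = 0.6514
Sector ⌊H'⌋ = 3 → (R',G',B') = (0.0, 0.22638, 0.2772)
RGB = ((R'+m)×255, (G'+m)×255, (B'+m)×255) = (166.107, 223.8339, 236.793)
Round half up → RGB(166, 224, 237)


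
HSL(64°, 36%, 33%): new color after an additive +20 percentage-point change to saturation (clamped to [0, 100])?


Original S = 36%
Adjustment = +20 percentage points
New S = 36 + (20) = 56
Clamp to [0, 100] → 56
= HSL(64°, 56%, 33%)


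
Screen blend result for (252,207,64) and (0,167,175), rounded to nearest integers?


Screen: C = 255 - (255-A)×(255-B)/255, rounded to nearest integer
R: 255 - (255-252)×(255-0)/255 = 255 - 765/255 ≈ 255 - 3.000 = 252.000 → 252
G: 255 - (255-207)×(255-167)/255 = 255 - 4224/255 ≈ 255 - 16.565 = 238.435 → 238
B: 255 - (255-64)×(255-175)/255 = 255 - 15280/255 ≈ 255 - 59.922 = 195.078 → 195
= RGB(252, 238, 195)


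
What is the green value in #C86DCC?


Color: #C86DCC
R = C8 = 200
G = 6D = 109
B = CC = 204
Green = 109


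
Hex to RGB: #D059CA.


D0 → 208 (R)
59 → 89 (G)
CA → 202 (B)
= RGB(208, 89, 202)


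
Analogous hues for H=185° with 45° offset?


Base hue: 185°
Left analog: (185 - 45) mod 360 = 140°
Right analog: (185 + 45) mod 360 = 230°
Analogous hues = 140° and 230°


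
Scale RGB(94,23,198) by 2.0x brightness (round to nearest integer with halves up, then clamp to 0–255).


Multiply each channel by 2.0, round half up, clamp to [0, 255]
R: 94×2.0 = 188
G: 23×2.0 = 46
B: 198×2.0 = 396 → clamp → 255
= RGB(188, 46, 255)


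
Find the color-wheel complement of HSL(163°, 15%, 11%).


Complement = opposite side of color wheel = hue + 180°
H' = (163 + 180) mod 360 = 343°
S and L unchanged.
= HSL(343°, 15%, 11%)


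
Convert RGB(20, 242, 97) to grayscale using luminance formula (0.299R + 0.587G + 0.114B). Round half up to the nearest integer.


Gray = 0.299×R + 0.587×G + 0.114×B
Gray = 0.299×20 + 0.587×242 + 0.114×97
Gray = 5.980 + 142.054 + 11.058
Gray = 159.092 → round half up → 159
Gray = 159


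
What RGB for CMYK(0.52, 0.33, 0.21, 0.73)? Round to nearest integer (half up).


R = 255 × (1-C) × (1-K) = 255 × 0.48 × 0.27 = 33.048 → 33
G = 255 × (1-M) × (1-K) = 255 × 0.67 × 0.27 = 46.1295 → 46
B = 255 × (1-Y) × (1-K) = 255 × 0.79 × 0.27 = 54.3915 → 54
= RGB(33, 46, 54)


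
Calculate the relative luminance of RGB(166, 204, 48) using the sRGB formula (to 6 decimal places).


Linearize each channel (sRGB transfer function): c = v/255; c_lin = c/12.92 if c ≤ 0.04045, else ((c+0.055)/1.055)^2.4
  R: 166/255 ≈ 0.650980 > 0.04045 → ((0.650980+0.055)/1.055)^2.4 ≈ 0.381326
  G: 204/255 ≈ 0.800000 > 0.04045 → ((0.800000+0.055)/1.055)^2.4 ≈ 0.603827
  B: 48/255 ≈ 0.188235 > 0.04045 → ((0.188235+0.055)/1.055)^2.4 ≈ 0.029557
R_lin = 0.381326, G_lin = 0.603827, B_lin = 0.029557
L = 0.2126×R + 0.7152×G + 0.0722×B
L = 0.2126×0.381326 + 0.7152×0.603827 + 0.0722×0.029557
L ≈ 0.515061


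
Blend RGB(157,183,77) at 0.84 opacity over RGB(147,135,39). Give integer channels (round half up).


C = α×F + (1-α)×B, with 1-α = 0.16
R: 0.84×157 + 0.16×147 = 131.88 + 23.52 = 155.40 → 155
G: 0.84×183 + 0.16×135 = 153.72 + 21.60 = 175.32 → 175
B: 0.84×77 + 0.16×39 = 64.68 + 6.24 = 70.92 → 71
= RGB(155, 175, 71)


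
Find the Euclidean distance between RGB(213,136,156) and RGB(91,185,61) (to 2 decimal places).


d = √[(R₁-R₂)² + (G₁-G₂)² + (B₁-B₂)²]
d = √[(213-91)² + (136-185)² + (156-61)²]
d = √[14884 + 2401 + 9025]
d = √26310
d ≈ 162.20


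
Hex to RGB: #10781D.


10 → 16 (R)
78 → 120 (G)
1D → 29 (B)
= RGB(16, 120, 29)


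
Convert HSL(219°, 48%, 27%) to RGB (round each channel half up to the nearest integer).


H=219°, S=0.48, L=0.27
C = (1-|2L-1|)×S = (1-|-0.46|)×0.48 = 0.2592
H' = H/60 = 219/60 ≈ 3.6500; X = C×(1-|H' mod 2 - 1|) = 0.09072
m = L - C/2 = 0.27 - 0.1296 = 0.1404
Sector ⌊H'⌋ = 3 → (R',G',B') = (0.0, 0.09072, 0.2592)
RGB = ((R'+m)×255, (G'+m)×255, (B'+m)×255) = (35.802, 58.9356, 101.898)
Round half up → RGB(36, 59, 102)


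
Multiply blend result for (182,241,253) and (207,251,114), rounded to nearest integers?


Multiply: C = A×B/255, rounded to nearest integer
R: 182×207/255 = 37674/255 ≈ 147.741 → 148
G: 241×251/255 = 60491/255 ≈ 237.220 → 237
B: 253×114/255 = 28842/255 ≈ 113.106 → 113
= RGB(148, 237, 113)


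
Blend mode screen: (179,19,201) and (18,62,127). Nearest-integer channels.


Screen: C = 255 - (255-A)×(255-B)/255, rounded to nearest integer
R: 255 - (255-179)×(255-18)/255 = 255 - 18012/255 ≈ 255 - 70.635 = 184.365 → 184
G: 255 - (255-19)×(255-62)/255 = 255 - 45548/255 ≈ 255 - 178.620 = 76.380 → 76
B: 255 - (255-201)×(255-127)/255 = 255 - 6912/255 ≈ 255 - 27.106 = 227.894 → 228
= RGB(184, 76, 228)


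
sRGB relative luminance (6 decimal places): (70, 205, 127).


Linearize each channel (sRGB transfer function): c = v/255; c_lin = c/12.92 if c ≤ 0.04045, else ((c+0.055)/1.055)^2.4
  R: 70/255 ≈ 0.274510 > 0.04045 → ((0.274510+0.055)/1.055)^2.4 ≈ 0.061246
  G: 205/255 ≈ 0.803922 > 0.04045 → ((0.803922+0.055)/1.055)^2.4 ≈ 0.610496
  B: 127/255 ≈ 0.498039 > 0.04045 → ((0.498039+0.055)/1.055)^2.4 ≈ 0.212231
R_lin = 0.061246, G_lin = 0.610496, B_lin = 0.212231
L = 0.2126×R + 0.7152×G + 0.0722×B
L = 0.2126×0.061246 + 0.7152×0.610496 + 0.0722×0.212231
L ≈ 0.464970


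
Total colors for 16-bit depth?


Colors = 2^bits = 2^16
= 65,536 colors


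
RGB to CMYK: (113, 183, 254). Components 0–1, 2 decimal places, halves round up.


R'=113/255≈0.4431, G'=183/255≈0.7176, B'=254/255≈0.9961
K = 1 - max(R',G',B') = 1 - 254/255 = 1/255 = 0.00392… → 0.00
(1-R'-K)/(1-K) simplifies to (max-R)/max with max = 254:
C = (254-113)/254 = 141/254 = 0.55511… → 0.56
M = (254-183)/254 = 71/254 = 0.27952… → 0.28
Y = (254-254)/254 = 0/254 = 0 → 0.00
= CMYK(0.56, 0.28, 0.00, 0.00)


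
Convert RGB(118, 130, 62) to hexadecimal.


R = 118 → 76 (hex)
G = 130 → 82 (hex)
B = 62 → 3E (hex)
Hex = #76823E


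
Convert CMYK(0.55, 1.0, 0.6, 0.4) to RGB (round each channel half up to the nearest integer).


R = 255 × (1-C) × (1-K) = 255 × 0.45 × 0.60 = 68.85 → 69
G = 255 × (1-M) × (1-K) = 255 × 0.00 × 0.60 = 0
B = 255 × (1-Y) × (1-K) = 255 × 0.40 × 0.60 = 61.2 → 61
= RGB(69, 0, 61)


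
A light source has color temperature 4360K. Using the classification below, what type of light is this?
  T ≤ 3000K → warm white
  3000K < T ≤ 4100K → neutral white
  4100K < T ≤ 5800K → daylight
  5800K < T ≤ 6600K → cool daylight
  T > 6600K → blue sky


Temperature: 4360K
4100K < 4360K ≤ 5800K → daylight
Classification: daylight


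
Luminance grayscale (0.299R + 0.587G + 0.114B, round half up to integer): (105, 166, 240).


Gray = 0.299×R + 0.587×G + 0.114×B
Gray = 0.299×105 + 0.587×166 + 0.114×240
Gray = 31.395 + 97.442 + 27.360
Gray = 156.197 → round half up → 156
Gray = 156


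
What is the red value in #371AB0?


Color: #371AB0
R = 37 = 55
G = 1A = 26
B = B0 = 176
Red = 55


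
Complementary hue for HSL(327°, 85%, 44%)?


Complement = opposite side of color wheel = hue + 180°
H' = (327 + 180) mod 360 = 147°
S and L unchanged.
= HSL(147°, 85%, 44%)


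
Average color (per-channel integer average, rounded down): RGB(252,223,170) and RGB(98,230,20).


Midpoint: each channel = ⌊(C₁+C₂)/2⌋
R: ⌊(252+98)/2⌋ = 175
G: ⌊(223+230)/2⌋ = 226
B: ⌊(170+20)/2⌋ = 95
= RGB(175, 226, 95)


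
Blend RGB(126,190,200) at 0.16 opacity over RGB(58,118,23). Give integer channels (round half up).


C = α×F + (1-α)×B, with 1-α = 0.84
R: 0.16×126 + 0.84×58 = 20.16 + 48.72 = 68.88 → 69
G: 0.16×190 + 0.84×118 = 30.40 + 99.12 = 129.52 → 130
B: 0.16×200 + 0.84×23 = 32.00 + 19.32 = 51.32 → 51
= RGB(69, 130, 51)


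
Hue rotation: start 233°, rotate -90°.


New hue = (H + rotation) mod 360
New hue = (233 -90) mod 360
= 143 mod 360
= 143°


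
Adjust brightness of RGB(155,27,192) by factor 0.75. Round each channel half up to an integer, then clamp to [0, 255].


Multiply each channel by 0.75, round half up, clamp to [0, 255]
R: 155×0.75 = 116.25 → round → 116
G: 27×0.75 = 20.25 → round → 20
B: 192×0.75 = 144
= RGB(116, 20, 144)


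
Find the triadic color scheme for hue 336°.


Triadic: equally spaced at 120° intervals
H1 = 336°
H2 = (336 + 120) mod 360 = 96°
H3 = (336 + 240) mod 360 = 216°
Triadic = 336°, 96°, 216°


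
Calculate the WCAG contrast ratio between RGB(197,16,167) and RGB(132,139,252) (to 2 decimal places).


Linearize each sRGB channel c=v/255: c/12.92 if c ≤ 0.04045 else ((c+0.055)/1.055)^2.4
L = 0.2126×R_lin + 0.7152×G_lin + 0.0722×B_lin
Color 1 (197,16,167):
  R=197: 197/255≈0.7725 > 0.04045 → ((0.7725+0.055)/1.055)^2.4 ≈ 0.55834
  G=16: 16/255≈0.0627 > 0.04045 → ((0.0627+0.055)/1.055)^2.4 ≈ 0.00518
  B=167: 167/255≈0.6549 > 0.04045 → ((0.6549+0.055)/1.055)^2.4 ≈ 0.38643
  L1 = 0.2126×0.55834 + 0.7152×0.00518 + 0.0722×0.38643 ≈ 0.15031
Color 2 (132,139,252):
  R=132: 132/255≈0.5176 > 0.04045 → ((0.5176+0.055)/1.055)^2.4 ≈ 0.23074
  G=139: 139/255≈0.5451 > 0.04045 → ((0.5451+0.055)/1.055)^2.4 ≈ 0.25818
  B=252: 252/255≈0.9882 > 0.04045 → ((0.9882+0.055)/1.055)^2.4 ≈ 0.97345
  L2 = 0.2126×0.23074 + 0.7152×0.25818 + 0.0722×0.97345 ≈ 0.30399
Lighter = 0.30399, Darker = 0.15031
Ratio = (L_lighter + 0.05) / (L_darker + 0.05)
Ratio = (0.30399 + 0.05) / (0.15031 + 0.05) = 0.35399 / 0.20031 ≈ 1.7672
Ratio ≈ 1.77:1


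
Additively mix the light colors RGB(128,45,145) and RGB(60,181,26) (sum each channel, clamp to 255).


Additive: each channel = min(255, C₁+C₂)
R: 128+60 = 188 → 188
G: 45+181 = 226 → 226
B: 145+26 = 171 → 171
= RGB(188, 226, 171)


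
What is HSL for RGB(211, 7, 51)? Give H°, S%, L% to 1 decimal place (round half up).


Normalize: R'=211/255≈0.8275, G'=7/255≈0.0275, B'=51/255≈0.2000
Max=211/255, Min=7/255, Δ=Max-Min=204/255
L = (Max+Min)/2 = (211+7)/510 = 218/510 = 0.42745… → L = 42.7%
L ≤ 0.5 → S = Δ/(Max+Min) = 204/(211+7) = 204/218 = 0.93577… → S = 93.6%
(the 1/255 factors cancel in S and H, so raw channel differences can be used)
Max is R' → H = 60 × (((G-B)/Δ) mod 6) = 60 × (((7-51)/204) mod 6)
  (-44)/204 = -0.2156…; negative, so add 6 → 5.7843…
  H = 60 × 5.7843… = 347.058…° → H = 347.1°
= HSL(347.1°, 93.6%, 42.7%)


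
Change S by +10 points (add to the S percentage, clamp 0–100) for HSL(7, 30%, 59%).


Original S = 30%
Adjustment = +10 percentage points
New S = 30 + (10) = 40
Clamp to [0, 100] → 40
= HSL(7°, 40%, 59%)


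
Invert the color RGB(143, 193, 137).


Invert: (255-R, 255-G, 255-B)
R: 255-143 = 112
G: 255-193 = 62
B: 255-137 = 118
= RGB(112, 62, 118)


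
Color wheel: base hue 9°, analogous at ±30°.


Base hue: 9°
Left analog: (9 - 30) mod 360 = 339°
Right analog: (9 + 30) mod 360 = 39°
Analogous hues = 339° and 39°


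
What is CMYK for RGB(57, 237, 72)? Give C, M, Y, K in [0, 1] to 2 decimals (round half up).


R'=57/255≈0.2235, G'=237/255≈0.9294, B'=72/255≈0.2824
K = 1 - max(R',G',B') = 1 - 237/255 = 18/255 = 0.07058… → 0.07
(1-R'-K)/(1-K) simplifies to (max-R)/max with max = 237:
C = (237-57)/237 = 180/237 = 0.75949… → 0.76
M = (237-237)/237 = 0/237 = 0 → 0.00
Y = (237-72)/237 = 165/237 = 0.69620… → 0.70
= CMYK(0.76, 0.00, 0.70, 0.07)


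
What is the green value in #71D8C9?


Color: #71D8C9
R = 71 = 113
G = D8 = 216
B = C9 = 201
Green = 216


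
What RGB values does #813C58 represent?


81 → 129 (R)
3C → 60 (G)
58 → 88 (B)
= RGB(129, 60, 88)


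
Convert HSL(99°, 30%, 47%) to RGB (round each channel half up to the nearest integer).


H=99°, S=0.30, L=0.47
C = (1-|2L-1|)×S = (1-|-0.06|)×0.30 = 0.282
H' = H/60 = 99/60 ≈ 1.6500; X = C×(1-|H' mod 2 - 1|) = 0.0987
m = L - C/2 = 0.47 - 0.141 = 0.329
Sector ⌊H'⌋ = 1 → (R',G',B') = (0.0987, 0.282, 0.0)
RGB = ((R'+m)×255, (G'+m)×255, (B'+m)×255) = (109.0635, 155.805, 83.895)
Round half up → RGB(109, 156, 84)


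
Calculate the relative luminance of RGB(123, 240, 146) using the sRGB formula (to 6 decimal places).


Linearize each channel (sRGB transfer function): c = v/255; c_lin = c/12.92 if c ≤ 0.04045, else ((c+0.055)/1.055)^2.4
  R: 123/255 ≈ 0.482353 > 0.04045 → ((0.482353+0.055)/1.055)^2.4 ≈ 0.198069
  G: 240/255 ≈ 0.941176 > 0.04045 → ((0.941176+0.055)/1.055)^2.4 ≈ 0.871367
  B: 146/255 ≈ 0.572549 > 0.04045 → ((0.572549+0.055)/1.055)^2.4 ≈ 0.287441
R_lin = 0.198069, G_lin = 0.871367, B_lin = 0.287441
L = 0.2126×R + 0.7152×G + 0.0722×B
L = 0.2126×0.198069 + 0.7152×0.871367 + 0.0722×0.287441
L ≈ 0.686065


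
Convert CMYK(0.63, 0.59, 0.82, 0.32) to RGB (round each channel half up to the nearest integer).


R = 255 × (1-C) × (1-K) = 255 × 0.37 × 0.68 = 64.158 → 64
G = 255 × (1-M) × (1-K) = 255 × 0.41 × 0.68 = 71.094 → 71
B = 255 × (1-Y) × (1-K) = 255 × 0.18 × 0.68 = 31.212 → 31
= RGB(64, 71, 31)


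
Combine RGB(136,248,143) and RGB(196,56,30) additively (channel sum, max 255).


Additive: each channel = min(255, C₁+C₂)
R: 136+196 = 332 → 255
G: 248+56 = 304 → 255
B: 143+30 = 173 → 173
= RGB(255, 255, 173)


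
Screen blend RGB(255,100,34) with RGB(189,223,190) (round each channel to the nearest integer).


Screen: C = 255 - (255-A)×(255-B)/255, rounded to nearest integer
R: 255 - (255-255)×(255-189)/255 = 255 - 0/255 ≈ 255 - 0.000 = 255.000 → 255
G: 255 - (255-100)×(255-223)/255 = 255 - 4960/255 ≈ 255 - 19.451 = 235.549 → 236
B: 255 - (255-34)×(255-190)/255 = 255 - 14365/255 ≈ 255 - 56.333 = 198.667 → 199
= RGB(255, 236, 199)


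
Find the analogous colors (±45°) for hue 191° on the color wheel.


Base hue: 191°
Left analog: (191 - 45) mod 360 = 146°
Right analog: (191 + 45) mod 360 = 236°
Analogous hues = 146° and 236°


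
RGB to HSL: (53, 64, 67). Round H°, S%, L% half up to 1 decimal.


Normalize: R'=53/255≈0.2078, G'=64/255≈0.2510, B'=67/255≈0.2627
Max=67/255, Min=53/255, Δ=Max-Min=14/255
L = (Max+Min)/2 = (67+53)/510 = 120/510 = 0.23529… → L = 23.5%
L ≤ 0.5 → S = Δ/(Max+Min) = 14/(67+53) = 14/120 = 0.11666… → S = 11.7%
(the 1/255 factors cancel in S and H, so raw channel differences can be used)
Max is B' → H = 60 × ((R-G)/Δ + 4) = 60 × ((53-64)/14 + 4)
  -11/14 + 4 = -0.7857… + 4 = 3.2142…
  H = 60 × 3.2142… = 192.857…° → H = 192.9°
= HSL(192.9°, 11.7%, 23.5%)


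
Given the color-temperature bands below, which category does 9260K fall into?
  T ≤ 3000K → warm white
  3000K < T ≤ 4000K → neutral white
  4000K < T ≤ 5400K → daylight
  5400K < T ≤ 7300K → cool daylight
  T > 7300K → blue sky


Temperature: 9260K
9260K > 7300K → blue sky
Classification: blue sky


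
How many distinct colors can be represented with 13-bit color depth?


Colors = 2^bits = 2^13
= 8,192 colors


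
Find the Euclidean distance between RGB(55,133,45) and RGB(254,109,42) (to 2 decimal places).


d = √[(R₁-R₂)² + (G₁-G₂)² + (B₁-B₂)²]
d = √[(55-254)² + (133-109)² + (45-42)²]
d = √[39601 + 576 + 9]
d = √40186
d ≈ 200.46


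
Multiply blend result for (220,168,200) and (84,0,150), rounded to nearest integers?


Multiply: C = A×B/255, rounded to nearest integer
R: 220×84/255 = 18480/255 ≈ 72.471 → 72
G: 168×0/255 = 0/255 ≈ 0.000 → 0
B: 200×150/255 = 30000/255 ≈ 117.647 → 118
= RGB(72, 0, 118)


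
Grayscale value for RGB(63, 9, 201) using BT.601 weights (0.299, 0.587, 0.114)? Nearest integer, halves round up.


Gray = 0.299×R + 0.587×G + 0.114×B
Gray = 0.299×63 + 0.587×9 + 0.114×201
Gray = 18.837 + 5.283 + 22.914
Gray = 47.034 → round half up → 47
Gray = 47


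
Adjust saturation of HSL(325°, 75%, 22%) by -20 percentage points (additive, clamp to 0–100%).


Original S = 75%
Adjustment = -20 percentage points
New S = 75 + (-20) = 55
Clamp to [0, 100] → 55
= HSL(325°, 55%, 22%)


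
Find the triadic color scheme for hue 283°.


Triadic: equally spaced at 120° intervals
H1 = 283°
H2 = (283 + 120) mod 360 = 43°
H3 = (283 + 240) mod 360 = 163°
Triadic = 283°, 43°, 163°


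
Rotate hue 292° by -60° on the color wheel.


New hue = (H + rotation) mod 360
New hue = (292 -60) mod 360
= 232 mod 360
= 232°


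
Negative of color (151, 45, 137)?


Invert: (255-R, 255-G, 255-B)
R: 255-151 = 104
G: 255-45 = 210
B: 255-137 = 118
= RGB(104, 210, 118)


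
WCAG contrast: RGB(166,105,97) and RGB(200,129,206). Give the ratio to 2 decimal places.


Linearize each sRGB channel c=v/255: c/12.92 if c ≤ 0.04045 else ((c+0.055)/1.055)^2.4
L = 0.2126×R_lin + 0.7152×G_lin + 0.0722×B_lin
Color 1 (166,105,97):
  R=166: 166/255≈0.6510 > 0.04045 → ((0.6510+0.055)/1.055)^2.4 ≈ 0.38133
  G=105: 105/255≈0.4118 > 0.04045 → ((0.4118+0.055)/1.055)^2.4 ≈ 0.14126
  B=97: 97/255≈0.3804 > 0.04045 → ((0.3804+0.055)/1.055)^2.4 ≈ 0.11954
  L1 = 0.2126×0.38133 + 0.7152×0.14126 + 0.0722×0.11954 ≈ 0.19073
Color 2 (200,129,206):
  R=200: 200/255≈0.7843 > 0.04045 → ((0.7843+0.055)/1.055)^2.4 ≈ 0.57758
  G=129: 129/255≈0.5059 > 0.04045 → ((0.5059+0.055)/1.055)^2.4 ≈ 0.21953
  B=206: 206/255≈0.8078 > 0.04045 → ((0.8078+0.055)/1.055)^2.4 ≈ 0.61721
  L2 = 0.2126×0.57758 + 0.7152×0.21953 + 0.0722×0.61721 ≈ 0.32436
Lighter = 0.32436, Darker = 0.19073
Ratio = (L_lighter + 0.05) / (L_darker + 0.05)
Ratio = (0.32436 + 0.05) / (0.19073 + 0.05) = 0.37436 / 0.24073 ≈ 1.5551
Ratio ≈ 1.56:1


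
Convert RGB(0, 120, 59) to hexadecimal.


R = 0 → 00 (hex)
G = 120 → 78 (hex)
B = 59 → 3B (hex)
Hex = #00783B


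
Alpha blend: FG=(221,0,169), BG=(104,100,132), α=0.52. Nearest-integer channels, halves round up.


C = α×F + (1-α)×B, with 1-α = 0.48
R: 0.52×221 + 0.48×104 = 114.92 + 49.92 = 164.84 → 165
G: 0.52×0 + 0.48×100 = 0.00 + 48.00 = 48.00 → 48
B: 0.52×169 + 0.48×132 = 87.88 + 63.36 = 151.24 → 151
= RGB(165, 48, 151)


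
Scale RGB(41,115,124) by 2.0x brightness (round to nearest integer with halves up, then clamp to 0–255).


Multiply each channel by 2.0, round half up, clamp to [0, 255]
R: 41×2.0 = 82
G: 115×2.0 = 230
B: 124×2.0 = 248
= RGB(82, 230, 248)


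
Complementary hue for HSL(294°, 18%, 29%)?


Complement = opposite side of color wheel = hue + 180°
H' = (294 + 180) mod 360 = 114°
S and L unchanged.
= HSL(114°, 18%, 29%)


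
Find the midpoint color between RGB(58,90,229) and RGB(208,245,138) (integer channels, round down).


Midpoint: each channel = ⌊(C₁+C₂)/2⌋
R: ⌊(58+208)/2⌋ = 133
G: ⌊(90+245)/2⌋ = 167
B: ⌊(229+138)/2⌋ = 183
= RGB(133, 167, 183)


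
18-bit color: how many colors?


Colors = 2^bits = 2^18
= 262,144 colors


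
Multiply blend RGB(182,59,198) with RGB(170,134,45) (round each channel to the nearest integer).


Multiply: C = A×B/255, rounded to nearest integer
R: 182×170/255 = 30940/255 ≈ 121.333 → 121
G: 59×134/255 = 7906/255 ≈ 31.004 → 31
B: 198×45/255 = 8910/255 ≈ 34.941 → 35
= RGB(121, 31, 35)


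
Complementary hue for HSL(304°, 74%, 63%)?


Complement = opposite side of color wheel = hue + 180°
H' = (304 + 180) mod 360 = 124°
S and L unchanged.
= HSL(124°, 74%, 63%)


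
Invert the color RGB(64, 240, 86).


Invert: (255-R, 255-G, 255-B)
R: 255-64 = 191
G: 255-240 = 15
B: 255-86 = 169
= RGB(191, 15, 169)


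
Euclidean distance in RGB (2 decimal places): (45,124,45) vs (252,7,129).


d = √[(R₁-R₂)² + (G₁-G₂)² + (B₁-B₂)²]
d = √[(45-252)² + (124-7)² + (45-129)²]
d = √[42849 + 13689 + 7056]
d = √63594
d ≈ 252.18


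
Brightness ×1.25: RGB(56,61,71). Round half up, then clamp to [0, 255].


Multiply each channel by 1.25, round half up, clamp to [0, 255]
R: 56×1.25 = 70
G: 61×1.25 = 76.25 → round → 76
B: 71×1.25 = 88.75 → round → 89
= RGB(70, 76, 89)


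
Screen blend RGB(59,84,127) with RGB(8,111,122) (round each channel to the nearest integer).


Screen: C = 255 - (255-A)×(255-B)/255, rounded to nearest integer
R: 255 - (255-59)×(255-8)/255 = 255 - 48412/255 ≈ 255 - 189.851 = 65.149 → 65
G: 255 - (255-84)×(255-111)/255 = 255 - 24624/255 ≈ 255 - 96.565 = 158.435 → 158
B: 255 - (255-127)×(255-122)/255 = 255 - 17024/255 ≈ 255 - 66.761 = 188.239 → 188
= RGB(65, 158, 188)


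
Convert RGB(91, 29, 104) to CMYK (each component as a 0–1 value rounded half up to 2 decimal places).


R'=91/255≈0.3569, G'=29/255≈0.1137, B'=104/255≈0.4078
K = 1 - max(R',G',B') = 1 - 104/255 = 151/255 = 0.59215… → 0.59
(1-R'-K)/(1-K) simplifies to (max-R)/max with max = 104:
C = (104-91)/104 = 13/104 = 0.125 → 0.13
M = (104-29)/104 = 75/104 = 0.72115… → 0.72
Y = (104-104)/104 = 0/104 = 0 → 0.00
= CMYK(0.13, 0.72, 0.00, 0.59)


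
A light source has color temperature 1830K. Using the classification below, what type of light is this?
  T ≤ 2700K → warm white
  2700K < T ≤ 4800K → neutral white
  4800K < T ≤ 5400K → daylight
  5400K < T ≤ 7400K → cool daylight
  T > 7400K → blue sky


Temperature: 1830K
1830K ≤ 2700K → warm white
Classification: warm white


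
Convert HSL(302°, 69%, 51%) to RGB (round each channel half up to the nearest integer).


H=302°, S=0.69, L=0.51
C = (1-|2L-1|)×S = (1-|0.02|)×0.69 = 0.6762
H' = H/60 = 302/60 ≈ 5.0333; X = C×(1-|H' mod 2 - 1|) = 0.65366
m = L - C/2 = 0.51 - 0.3381 = 0.1719
Sector ⌊H'⌋ = 5 → (R',G',B') = (0.6762, 0.0, 0.65366)
RGB = ((R'+m)×255, (G'+m)×255, (B'+m)×255) = (216.2655, 43.8345, 210.5178)
Round half up → RGB(216, 44, 211)


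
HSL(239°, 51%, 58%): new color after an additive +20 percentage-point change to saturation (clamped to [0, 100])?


Original S = 51%
Adjustment = +20 percentage points
New S = 51 + (20) = 71
Clamp to [0, 100] → 71
= HSL(239°, 71%, 58%)


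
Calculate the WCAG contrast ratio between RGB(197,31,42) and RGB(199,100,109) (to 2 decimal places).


Linearize each sRGB channel c=v/255: c/12.92 if c ≤ 0.04045 else ((c+0.055)/1.055)^2.4
L = 0.2126×R_lin + 0.7152×G_lin + 0.0722×B_lin
Color 1 (197,31,42):
  R=197: 197/255≈0.7725 > 0.04045 → ((0.7725+0.055)/1.055)^2.4 ≈ 0.55834
  G=31: 31/255≈0.1216 > 0.04045 → ((0.1216+0.055)/1.055)^2.4 ≈ 0.01370
  B=42: 42/255≈0.1647 > 0.04045 → ((0.1647+0.055)/1.055)^2.4 ≈ 0.02315
  L1 = 0.2126×0.55834 + 0.7152×0.01370 + 0.0722×0.02315 ≈ 0.13017
Color 2 (199,100,109):
  R=199: 199/255≈0.7804 > 0.04045 → ((0.7804+0.055)/1.055)^2.4 ≈ 0.57112
  G=100: 100/255≈0.3922 > 0.04045 → ((0.3922+0.055)/1.055)^2.4 ≈ 0.12744
  B=109: 109/255≈0.4275 > 0.04045 → ((0.4275+0.055)/1.055)^2.4 ≈ 0.15293
  L2 = 0.2126×0.57112 + 0.7152×0.12744 + 0.0722×0.15293 ≈ 0.22361
Lighter = 0.22361, Darker = 0.13017
Ratio = (L_lighter + 0.05) / (L_darker + 0.05)
Ratio = (0.22361 + 0.05) / (0.13017 + 0.05) = 0.27361 / 0.18017 ≈ 1.5186
Ratio ≈ 1.52:1


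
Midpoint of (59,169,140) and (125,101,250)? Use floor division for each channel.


Midpoint: each channel = ⌊(C₁+C₂)/2⌋
R: ⌊(59+125)/2⌋ = 92
G: ⌊(169+101)/2⌋ = 135
B: ⌊(140+250)/2⌋ = 195
= RGB(92, 135, 195)


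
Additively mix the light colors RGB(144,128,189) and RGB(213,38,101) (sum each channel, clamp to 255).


Additive: each channel = min(255, C₁+C₂)
R: 144+213 = 357 → 255
G: 128+38 = 166 → 166
B: 189+101 = 290 → 255
= RGB(255, 166, 255)


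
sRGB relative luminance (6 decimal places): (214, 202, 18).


Linearize each channel (sRGB transfer function): c = v/255; c_lin = c/12.92 if c ≤ 0.04045, else ((c+0.055)/1.055)^2.4
  R: 214/255 ≈ 0.839216 > 0.04045 → ((0.839216+0.055)/1.055)^2.4 ≈ 0.672443
  G: 202/255 ≈ 0.792157 > 0.04045 → ((0.792157+0.055)/1.055)^2.4 ≈ 0.590619
  B: 18/255 ≈ 0.070588 > 0.04045 → ((0.070588+0.055)/1.055)^2.4 ≈ 0.006049
R_lin = 0.672443, G_lin = 0.590619, B_lin = 0.006049
L = 0.2126×R + 0.7152×G + 0.0722×B
L = 0.2126×0.672443 + 0.7152×0.590619 + 0.0722×0.006049
L ≈ 0.565809


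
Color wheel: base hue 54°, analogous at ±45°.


Base hue: 54°
Left analog: (54 - 45) mod 360 = 9°
Right analog: (54 + 45) mod 360 = 99°
Analogous hues = 9° and 99°


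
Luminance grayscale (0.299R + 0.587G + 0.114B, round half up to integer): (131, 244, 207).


Gray = 0.299×R + 0.587×G + 0.114×B
Gray = 0.299×131 + 0.587×244 + 0.114×207
Gray = 39.169 + 143.228 + 23.598
Gray = 205.995 → round half up → 206
Gray = 206


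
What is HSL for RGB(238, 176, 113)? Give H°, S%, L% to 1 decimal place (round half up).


Normalize: R'=238/255≈0.9333, G'=176/255≈0.6902, B'=113/255≈0.4431
Max=238/255, Min=113/255, Δ=Max-Min=125/255
L = (Max+Min)/2 = (238+113)/510 = 351/510 = 0.68823… → L = 68.8%
L > 0.5 → S = Δ/(2-Max-Min) = 125/(510-238-113) = 125/159 = 0.78616… → S = 78.6%
(the 1/255 factors cancel in S and H, so raw channel differences can be used)
Max is R' → H = 60 × (((G-B)/Δ) mod 6) = 60 × (((176-113)/125) mod 6)
  63/125 = 0.504
  H = 60 × 0.504 = 30.24° → H = 30.2°
= HSL(30.2°, 78.6%, 68.8%)


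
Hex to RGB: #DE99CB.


DE → 222 (R)
99 → 153 (G)
CB → 203 (B)
= RGB(222, 153, 203)


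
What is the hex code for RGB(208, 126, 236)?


R = 208 → D0 (hex)
G = 126 → 7E (hex)
B = 236 → EC (hex)
Hex = #D07EEC


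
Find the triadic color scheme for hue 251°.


Triadic: equally spaced at 120° intervals
H1 = 251°
H2 = (251 + 120) mod 360 = 11°
H3 = (251 + 240) mod 360 = 131°
Triadic = 251°, 11°, 131°


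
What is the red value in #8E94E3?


Color: #8E94E3
R = 8E = 142
G = 94 = 148
B = E3 = 227
Red = 142


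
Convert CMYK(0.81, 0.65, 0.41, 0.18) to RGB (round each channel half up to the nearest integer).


R = 255 × (1-C) × (1-K) = 255 × 0.19 × 0.82 = 39.729 → 40
G = 255 × (1-M) × (1-K) = 255 × 0.35 × 0.82 = 73.185 → 73
B = 255 × (1-Y) × (1-K) = 255 × 0.59 × 0.82 = 123.369 → 123
= RGB(40, 73, 123)


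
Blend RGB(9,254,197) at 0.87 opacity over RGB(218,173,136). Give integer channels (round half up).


C = α×F + (1-α)×B, with 1-α = 0.13
R: 0.87×9 + 0.13×218 = 7.83 + 28.34 = 36.17 → 36
G: 0.87×254 + 0.13×173 = 220.98 + 22.49 = 243.47 → 243
B: 0.87×197 + 0.13×136 = 171.39 + 17.68 = 189.07 → 189
= RGB(36, 243, 189)


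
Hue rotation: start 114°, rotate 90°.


New hue = (H + rotation) mod 360
New hue = (114 + 90) mod 360
= 204 mod 360
= 204°


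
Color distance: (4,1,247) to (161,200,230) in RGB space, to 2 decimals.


d = √[(R₁-R₂)² + (G₁-G₂)² + (B₁-B₂)²]
d = √[(4-161)² + (1-200)² + (247-230)²]
d = √[24649 + 39601 + 289]
d = √64539
d ≈ 254.05


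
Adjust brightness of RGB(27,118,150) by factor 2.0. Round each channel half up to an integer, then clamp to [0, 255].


Multiply each channel by 2.0, round half up, clamp to [0, 255]
R: 27×2.0 = 54
G: 118×2.0 = 236
B: 150×2.0 = 300 → clamp → 255
= RGB(54, 236, 255)


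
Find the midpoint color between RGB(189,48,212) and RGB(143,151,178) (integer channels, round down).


Midpoint: each channel = ⌊(C₁+C₂)/2⌋
R: ⌊(189+143)/2⌋ = 166
G: ⌊(48+151)/2⌋ = 99
B: ⌊(212+178)/2⌋ = 195
= RGB(166, 99, 195)


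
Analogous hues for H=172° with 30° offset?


Base hue: 172°
Left analog: (172 - 30) mod 360 = 142°
Right analog: (172 + 30) mod 360 = 202°
Analogous hues = 142° and 202°
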